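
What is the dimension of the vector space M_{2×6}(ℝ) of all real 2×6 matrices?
Dimension = 12

A real 2×6 matrix is determined by its 2·6 = 12 independent entries.
A standard basis is {E_ij : 1 ≤ i ≤ 2, 1 ≤ j ≤ 6}, where E_ij has a 1 in position (i, j) and 0 elsewhere — there are 12 such matrices, and they are linearly independent and span M_{2×6}(ℝ).
Therefore dim(M_{2×6}(ℝ)) = 12.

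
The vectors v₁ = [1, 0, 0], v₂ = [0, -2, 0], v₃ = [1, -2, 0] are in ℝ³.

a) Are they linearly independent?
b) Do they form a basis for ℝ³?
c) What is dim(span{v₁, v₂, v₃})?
Not independent, not a basis, dim(span) = 2

Check whether v₃ can be written as a linear combination of v₁ and v₂.
v₃ = (1)·v₁ + (1)·v₂ = [1, -2, 0], so the three vectors are linearly dependent.
Thus they do not form a basis for ℝ³, and dim(span{v₁, v₂, v₃}) = 2 (spanned by v₁ and v₂).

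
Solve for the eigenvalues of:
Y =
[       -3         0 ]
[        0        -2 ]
λ = -3, -2

Solve det(Y - λI) = 0. For a 2×2 matrix the characteristic equation is λ² - (trace)λ + det = 0.
trace(Y) = a + d = -3 - 2 = -5.
det(Y) = a*d - b*c = (-3)*(-2) - (0)*(0) = 6 - 0 = 6.
Characteristic equation: λ² - (-5)λ + (6) = 0.
Discriminant = (-5)² - 4*(6) = 25 - 24 = 1.
λ = (-5 ± √1) / 2 = (-5 ± 1) / 2 = -3, -2.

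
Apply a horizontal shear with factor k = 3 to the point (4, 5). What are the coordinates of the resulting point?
(19, 5)

Shear matrix for horizontal shear with factor k = 3:
[[1, 3], [0, 1]]
Result: (4, 5) → (19, 5)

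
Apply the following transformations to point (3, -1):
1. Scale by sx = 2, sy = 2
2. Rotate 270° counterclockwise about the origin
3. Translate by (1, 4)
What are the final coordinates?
(-1, -2)

Step 1: Scale → (6, -2)
Step 2: Rotate 270° → (-2, -6)
Step 3: Translate → (-1, -2)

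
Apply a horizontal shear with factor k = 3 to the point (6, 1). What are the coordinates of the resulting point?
(9, 1)

Shear matrix for horizontal shear with factor k = 3:
[[1, 3], [0, 1]]
Result: (6, 1) → (9, 1)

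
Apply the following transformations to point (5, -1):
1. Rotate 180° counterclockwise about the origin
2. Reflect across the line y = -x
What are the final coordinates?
(-1, 5)

Step 1: Rotate 180° → (-5, 1)
Step 2: Reflect across the line y = -x → (-1, 5)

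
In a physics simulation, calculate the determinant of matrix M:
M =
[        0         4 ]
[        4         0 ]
det(M) = -16

For a 2×2 matrix [[a, b], [c, d]], det = a*d - b*c.
det(M) = (0)*(0) - (4)*(4) = 0 - 16 = -16.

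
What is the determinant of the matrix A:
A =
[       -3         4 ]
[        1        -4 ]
det(A) = 8

For a 2×2 matrix [[a, b], [c, d]], det = a*d - b*c.
det(A) = (-3)*(-4) - (4)*(1) = 12 - 4 = 8.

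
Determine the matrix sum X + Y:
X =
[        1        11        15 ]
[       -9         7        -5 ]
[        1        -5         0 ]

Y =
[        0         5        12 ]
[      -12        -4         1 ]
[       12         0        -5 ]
X + Y =
[        1        16        27 ]
[      -21         3        -4 ]
[       13        -5        -5 ]

Matrix addition is elementwise: (X+Y)[i][j] = X[i][j] + Y[i][j].
  (X+Y)[0][0] = (1) + (0) = 1
  (X+Y)[0][1] = (11) + (5) = 16
  (X+Y)[0][2] = (15) + (12) = 27
  (X+Y)[1][0] = (-9) + (-12) = -21
  (X+Y)[1][1] = (7) + (-4) = 3
  (X+Y)[1][2] = (-5) + (1) = -4
  (X+Y)[2][0] = (1) + (12) = 13
  (X+Y)[2][1] = (-5) + (0) = -5
  (X+Y)[2][2] = (0) + (-5) = -5
X + Y =
[        1        16        27 ]
[      -21         3        -4 ]
[       13        -5        -5 ]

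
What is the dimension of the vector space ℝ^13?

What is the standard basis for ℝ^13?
Dimension = 13; standard basis = {e_1, e_2, e_3, …, e_13}

ℝ^13 is the space of 13-tuples of real numbers; its dimension is 13.
The standard basis consists of 13 vectors: e_1, e_2, e_3, …, e_13, where e_i is the vector with 1 in position i and 0 elsewhere.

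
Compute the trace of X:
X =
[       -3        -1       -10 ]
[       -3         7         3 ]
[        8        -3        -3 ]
tr(X) = -3 + 7 - 3 = 1

The trace of a square matrix is the sum of its diagonal entries.
Diagonal entries of X: X[0][0] = -3, X[1][1] = 7, X[2][2] = -3.
tr(X) = -3 + 7 - 3 = 1.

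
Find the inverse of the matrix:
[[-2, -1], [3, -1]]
[[-1/5, 1/5], [-3/5, -2/5]]

For [[a,b],[c,d]], inverse = (1/det)·[[d,-b],[-c,a]]
det = -2·-1 - -1·3 = 5
Inverse = (1/5)·[[-1, 1], [-3, -2]]
        = [[-1/5, 1/5], [-3/5, -2/5]]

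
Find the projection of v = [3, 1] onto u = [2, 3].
[18/13, 27/13]

The projection of v onto u is proj_u(v) = ((v·u) / (u·u)) · u.
v·u = (3)*(2) + (1)*(3) = 9.
u·u = (2)*(2) + (3)*(3) = 13.
coefficient = 9 / 13 = 9/13.
proj_u(v) = 9/13 · [2, 3] = [18/13, 27/13].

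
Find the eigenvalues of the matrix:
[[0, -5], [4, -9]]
λ = -5 and λ = -4

Characteristic equation: det(A - λI) = 0
λ² - (trace)λ + (det) = 0
λ² - (-9)λ + (20) = 0
λ² + 9λ + 20 = 0
Solving: λ = -5, -4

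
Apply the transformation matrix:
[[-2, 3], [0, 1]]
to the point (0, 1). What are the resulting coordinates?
(3, 1)

Matrix multiplication:
[[-2, 3], [0, 1]] × [0, 1]ᵀ
= [-2×0 + 3×1, 0×0 + 1×1]ᵀ
= [3.0000, 1.0000]ᵀ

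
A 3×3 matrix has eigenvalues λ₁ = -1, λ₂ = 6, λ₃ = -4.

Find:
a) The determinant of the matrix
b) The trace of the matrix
det = 24, trace = 1

Two standard eigenvalue identities:
- det(A) equals the product of the eigenvalues (counted with multiplicity).
- trace(A) equals the sum of the eigenvalues.
det(A) = (-1)*(6)*(-4) = 24.
trace(A) = -1 + 6 - 4 = 1.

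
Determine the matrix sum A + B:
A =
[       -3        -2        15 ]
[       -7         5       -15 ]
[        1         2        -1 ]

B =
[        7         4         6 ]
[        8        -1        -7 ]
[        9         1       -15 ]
A + B =
[        4         2        21 ]
[        1         4       -22 ]
[       10         3       -16 ]

Matrix addition is elementwise: (A+B)[i][j] = A[i][j] + B[i][j].
  (A+B)[0][0] = (-3) + (7) = 4
  (A+B)[0][1] = (-2) + (4) = 2
  (A+B)[0][2] = (15) + (6) = 21
  (A+B)[1][0] = (-7) + (8) = 1
  (A+B)[1][1] = (5) + (-1) = 4
  (A+B)[1][2] = (-15) + (-7) = -22
  (A+B)[2][0] = (1) + (9) = 10
  (A+B)[2][1] = (2) + (1) = 3
  (A+B)[2][2] = (-1) + (-15) = -16
A + B =
[        4         2        21 ]
[        1         4       -22 ]
[       10         3       -16 ]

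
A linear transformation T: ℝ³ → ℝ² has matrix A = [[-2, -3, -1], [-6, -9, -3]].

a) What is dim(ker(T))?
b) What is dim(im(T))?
dim(ker) = 2, dim(im) = 1

Observe that row 2 = 3 × row 1 (so the rows are linearly dependent).
Thus rank(A) = 1 (only one linearly independent row).
dim(im(T)) = rank(A) = 1.
By the rank-nullity theorem applied to T: ℝ³ → ℝ², rank(A) + nullity(A) = 3 (the domain dimension), so dim(ker(T)) = 3 - 1 = 2.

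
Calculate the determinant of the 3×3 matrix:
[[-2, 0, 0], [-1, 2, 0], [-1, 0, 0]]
0

Expansion along first row:
det = -2·det([[2,0],[0,0]]) - 0·det([[-1,0],[-1,0]]) + 0·det([[-1,2],[-1,0]])
    = -2·(2·0 - 0·0) - 0·(-1·0 - 0·-1) + 0·(-1·0 - 2·-1)
    = -2·0 - 0·0 + 0·2
    = 0 + 0 + 0 = 0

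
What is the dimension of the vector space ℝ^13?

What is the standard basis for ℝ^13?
Dimension = 13; standard basis = {e_1, e_2, e_3, …, e_13}

ℝ^13 is the space of 13-tuples of real numbers; its dimension is 13.
The standard basis consists of 13 vectors: e_1, e_2, e_3, …, e_13, where e_i is the vector with 1 in position i and 0 elsewhere.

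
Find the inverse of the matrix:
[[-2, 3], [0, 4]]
[[-1/2, 3/8], [0, 1/4]]

For [[a,b],[c,d]], inverse = (1/det)·[[d,-b],[-c,a]]
det = -2·4 - 3·0 = -8
Inverse = (1/-8)·[[4, -3], [0, -2]]
        = [[-1/2, 3/8], [0, 1/4]]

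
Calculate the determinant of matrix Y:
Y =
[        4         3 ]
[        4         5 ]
det(Y) = 8

For a 2×2 matrix [[a, b], [c, d]], det = a*d - b*c.
det(Y) = (4)*(5) - (3)*(4) = 20 - 12 = 8.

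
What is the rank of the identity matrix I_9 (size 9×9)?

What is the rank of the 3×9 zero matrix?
rank(I_9) = 9, rank(0) = 0

The identity I_9 has 9 columns that are the standard basis vectors e_1, …, e_9. These are linearly independent, so all 9 columns are pivots and rank(I_9) = 9.
The 3×9 zero matrix has every entry zero, so every row is the zero row and there are no pivots; rank(0) = 0.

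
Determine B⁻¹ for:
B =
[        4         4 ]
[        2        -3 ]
det(B) = -20
B⁻¹ =
[     3/20       1/5 ]
[     1/10      -1/5 ]

For a 2×2 matrix B = [[a, b], [c, d]] with det(B) ≠ 0, B⁻¹ = (1/det(B)) * [[d, -b], [-c, a]].
det(B) = (4)*(-3) - (4)*(2) = -12 - 8 = -20.
B⁻¹ = (1/-20) * [[-3, -4], [-2, 4]].
Dividing each entry by -20 and reducing:
B⁻¹ =
[     3/20       1/5 ]
[     1/10      -1/5 ]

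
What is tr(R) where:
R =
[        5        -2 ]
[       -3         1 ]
tr(R) = 5 + 1 = 6

The trace of a square matrix is the sum of its diagonal entries.
Diagonal entries of R: R[0][0] = 5, R[1][1] = 1.
tr(R) = 5 + 1 = 6.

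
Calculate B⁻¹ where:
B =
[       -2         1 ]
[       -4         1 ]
det(B) = 2
B⁻¹ =
[      1/2      -1/2 ]
[        2        -1 ]

For a 2×2 matrix B = [[a, b], [c, d]] with det(B) ≠ 0, B⁻¹ = (1/det(B)) * [[d, -b], [-c, a]].
det(B) = (-2)*(1) - (1)*(-4) = -2 + 4 = 2.
B⁻¹ = (1/2) * [[1, -1], [4, -2]].
Dividing each entry by 2 and reducing:
B⁻¹ =
[      1/2      -1/2 ]
[        2        -1 ]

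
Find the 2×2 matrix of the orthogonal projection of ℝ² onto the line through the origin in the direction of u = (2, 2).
[[1/2, 1/2], [1/2, 1/2]]

The orthogonal projection onto the line spanned by a nonzero vector u = (a, b) has matrix P = (u uᵀ) / (uᵀ u) = (1/(a² + b²)) · [[a², ab], [ab, b²]].
Here u = (2, 2), so a² + b² = 4 + 4 = 8.
P = (1/8) · [[4, 4], [4, 4]] = [[1/2, 1/2], [1/2, 1/2]].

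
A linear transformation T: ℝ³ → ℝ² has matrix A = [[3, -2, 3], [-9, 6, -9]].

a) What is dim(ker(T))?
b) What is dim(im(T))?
dim(ker) = 2, dim(im) = 1

Observe that row 2 = -3 × row 1 (so the rows are linearly dependent).
Thus rank(A) = 1 (only one linearly independent row).
dim(im(T)) = rank(A) = 1.
By the rank-nullity theorem applied to T: ℝ³ → ℝ², rank(A) + nullity(A) = 3 (the domain dimension), so dim(ker(T)) = 3 - 1 = 2.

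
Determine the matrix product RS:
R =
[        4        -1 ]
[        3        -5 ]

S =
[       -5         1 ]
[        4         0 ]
RS =
[      -24         4 ]
[      -35         3 ]

Matrix multiplication: (RS)[i][j] = sum over k of R[i][k] * S[k][j].
  (RS)[0][0] = (4)*(-5) + (-1)*(4) = -24
  (RS)[0][1] = (4)*(1) + (-1)*(0) = 4
  (RS)[1][0] = (3)*(-5) + (-5)*(4) = -35
  (RS)[1][1] = (3)*(1) + (-5)*(0) = 3
RS =
[      -24         4 ]
[      -35         3 ]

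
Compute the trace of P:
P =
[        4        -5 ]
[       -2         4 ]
tr(P) = 4 + 4 = 8

The trace of a square matrix is the sum of its diagonal entries.
Diagonal entries of P: P[0][0] = 4, P[1][1] = 4.
tr(P) = 4 + 4 = 8.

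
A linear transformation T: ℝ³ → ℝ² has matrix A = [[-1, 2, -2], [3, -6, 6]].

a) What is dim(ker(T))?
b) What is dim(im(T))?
dim(ker) = 2, dim(im) = 1

Observe that row 2 = -3 × row 1 (so the rows are linearly dependent).
Thus rank(A) = 1 (only one linearly independent row).
dim(im(T)) = rank(A) = 1.
By the rank-nullity theorem applied to T: ℝ³ → ℝ², rank(A) + nullity(A) = 3 (the domain dimension), so dim(ker(T)) = 3 - 1 = 2.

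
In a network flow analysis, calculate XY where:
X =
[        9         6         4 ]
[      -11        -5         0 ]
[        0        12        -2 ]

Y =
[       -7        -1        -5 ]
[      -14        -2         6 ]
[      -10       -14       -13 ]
XY =
[     -187       -77       -61 ]
[      147        21        25 ]
[     -148         4        98 ]

Matrix multiplication: (XY)[i][j] = sum over k of X[i][k] * Y[k][j].
  (XY)[0][0] = (9)*(-7) + (6)*(-14) + (4)*(-10) = -187
  (XY)[0][1] = (9)*(-1) + (6)*(-2) + (4)*(-14) = -77
  (XY)[0][2] = (9)*(-5) + (6)*(6) + (4)*(-13) = -61
  (XY)[1][0] = (-11)*(-7) + (-5)*(-14) + (0)*(-10) = 147
  (XY)[1][1] = (-11)*(-1) + (-5)*(-2) + (0)*(-14) = 21
  (XY)[1][2] = (-11)*(-5) + (-5)*(6) + (0)*(-13) = 25
  (XY)[2][0] = (0)*(-7) + (12)*(-14) + (-2)*(-10) = -148
  (XY)[2][1] = (0)*(-1) + (12)*(-2) + (-2)*(-14) = 4
  (XY)[2][2] = (0)*(-5) + (12)*(6) + (-2)*(-13) = 98
XY =
[     -187       -77       -61 ]
[      147        21        25 ]
[     -148         4        98 ]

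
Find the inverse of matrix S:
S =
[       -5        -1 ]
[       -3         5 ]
det(S) = -28
S⁻¹ =
[    -5/28     -1/28 ]
[    -3/28      5/28 ]

For a 2×2 matrix S = [[a, b], [c, d]] with det(S) ≠ 0, S⁻¹ = (1/det(S)) * [[d, -b], [-c, a]].
det(S) = (-5)*(5) - (-1)*(-3) = -25 - 3 = -28.
S⁻¹ = (1/-28) * [[5, 1], [3, -5]].
Dividing each entry by -28 and reducing:
S⁻¹ =
[    -5/28     -1/28 ]
[    -3/28      5/28 ]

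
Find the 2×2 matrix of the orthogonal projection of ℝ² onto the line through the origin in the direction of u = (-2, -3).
[[4/13, 6/13], [6/13, 9/13]]

The orthogonal projection onto the line spanned by a nonzero vector u = (a, b) has matrix P = (u uᵀ) / (uᵀ u) = (1/(a² + b²)) · [[a², ab], [ab, b²]].
Here u = (-2, -3), so a² + b² = 4 + 9 = 13.
P = (1/13) · [[4, 6], [6, 9]] = [[4/13, 6/13], [6/13, 9/13]].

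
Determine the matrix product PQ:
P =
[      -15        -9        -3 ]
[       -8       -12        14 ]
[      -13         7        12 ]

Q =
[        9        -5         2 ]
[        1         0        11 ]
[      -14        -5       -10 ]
PQ =
[     -102        90       -99 ]
[     -280       -30      -288 ]
[     -278         5       -69 ]

Matrix multiplication: (PQ)[i][j] = sum over k of P[i][k] * Q[k][j].
  (PQ)[0][0] = (-15)*(9) + (-9)*(1) + (-3)*(-14) = -102
  (PQ)[0][1] = (-15)*(-5) + (-9)*(0) + (-3)*(-5) = 90
  (PQ)[0][2] = (-15)*(2) + (-9)*(11) + (-3)*(-10) = -99
  (PQ)[1][0] = (-8)*(9) + (-12)*(1) + (14)*(-14) = -280
  (PQ)[1][1] = (-8)*(-5) + (-12)*(0) + (14)*(-5) = -30
  (PQ)[1][2] = (-8)*(2) + (-12)*(11) + (14)*(-10) = -288
  (PQ)[2][0] = (-13)*(9) + (7)*(1) + (12)*(-14) = -278
  (PQ)[2][1] = (-13)*(-5) + (7)*(0) + (12)*(-5) = 5
  (PQ)[2][2] = (-13)*(2) + (7)*(11) + (12)*(-10) = -69
PQ =
[     -102        90       -99 ]
[     -280       -30      -288 ]
[     -278         5       -69 ]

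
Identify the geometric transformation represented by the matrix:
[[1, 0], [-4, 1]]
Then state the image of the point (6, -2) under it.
vertical shear with factor -4; image of (6, -2) is (6, -26)

The matrix [[1, 0], [k, 1]] sends (x, y) to (x, -4x + y), leaving the x-coordinate fixed: a vertical shear.
The matrix [[1, 0], [-4, 1]] represents: vertical shear with factor -4.
Applying it to (6, -2): [1·6 + 0·-2, -4·6 + 1·-2] = (6, -26).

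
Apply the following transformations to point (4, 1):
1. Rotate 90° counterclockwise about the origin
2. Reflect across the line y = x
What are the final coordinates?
(4, -1)

Step 1: Rotate 90° → (-1, 4)
Step 2: Reflect across the line y = x → (4, -1)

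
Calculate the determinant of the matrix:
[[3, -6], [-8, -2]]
-54

For a 2×2 matrix [[a, b], [c, d]], det = ad - bc
det = (3)(-2) - (-6)(-8) = -6 - 48 = -54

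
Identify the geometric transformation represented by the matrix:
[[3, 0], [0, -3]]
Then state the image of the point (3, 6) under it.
non-uniform scaling by (3, -3); image of (3, 6) is (9, -18)

This is diagonal with distinct entries, so it scales the x-axis by 3 and the y-axis by -3.
The matrix [[3, 0], [0, -3]] represents: non-uniform scaling by (3, -3).
Applying it to (3, 6): [3·3 + 0·6, 0·3 + -3·6] = (9, -18).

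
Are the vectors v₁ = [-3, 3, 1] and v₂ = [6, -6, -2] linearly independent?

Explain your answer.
No, linearly dependent (v₂ = -2·v₁)

Check whether there is a scalar k with v₂ = k·v₁.
Comparing components, k = -2 satisfies -2·[-3, 3, 1] = [6, -6, -2].
Since v₂ is a scalar multiple of v₁, the two vectors are linearly dependent.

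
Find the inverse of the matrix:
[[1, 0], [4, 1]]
[[1, 0], [-4, 1]]

For [[a,b],[c,d]], inverse = (1/det)·[[d,-b],[-c,a]]
det = 1·1 - 0·4 = 1
Inverse = (1/1)·[[1, 0], [-4, 1]]
        = [[1, 0], [-4, 1]]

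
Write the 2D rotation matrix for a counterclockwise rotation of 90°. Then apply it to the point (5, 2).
R = [[0, -1], [1, 0]]; R·(5, 2) = (-2, 5)

Rotation matrix formula: R(θ) = [[cos θ, -sin θ], [sin θ, cos θ]]
For θ = 90°:
cos(90°) = 0
sin(90°) = 1
R = [[0, -1], [1, 0]]
Apply to (5, 2): [0·5 + (-1)·2, 1·5 + 0·2] = (-2, 5)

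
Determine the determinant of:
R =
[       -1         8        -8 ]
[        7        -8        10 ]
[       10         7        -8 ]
det(R) = 222

Expand along row 0 (cofactor expansion): det(R) = a*(e*i - f*h) - b*(d*i - f*g) + c*(d*h - e*g), where the 3×3 is [[a, b, c], [d, e, f], [g, h, i]].
Minor M_00 = (-8)*(-8) - (10)*(7) = 64 - 70 = -6.
Minor M_01 = (7)*(-8) - (10)*(10) = -56 - 100 = -156.
Minor M_02 = (7)*(7) - (-8)*(10) = 49 + 80 = 129.
det(R) = (-1)*(-6) - (8)*(-156) + (-8)*(129) = 6 + 1248 - 1032 = 222.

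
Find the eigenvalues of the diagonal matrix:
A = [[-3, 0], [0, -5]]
λ₁ = -3, λ₂ = -5

The characteristic polynomial of A is det(A - λI) = (-3 - λ)(-5 - λ) = 0.
The roots are λ = -3 and λ = -5, so the eigenvalues are the diagonal entries.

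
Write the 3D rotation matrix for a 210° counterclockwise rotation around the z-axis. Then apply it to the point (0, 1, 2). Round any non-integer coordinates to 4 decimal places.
R = [[-√3/2, 1/2, 0], [-1/2, -√3/2, 0], [0, 0, 1]]; R·(0, 1, 2) = (0.5000, -0.8660, 2.0000)

Rotation matrix for 210° around z-axis:
cos(210°) = -√3/2, sin(210°) = -1/2
R = [[-√3/2, 1/2, 0], [-1/2, -√3/2, 0], [0, 0, 1]]
Apply to (0, 1, 2): R·[0, 1, 2]ᵀ = (0.5000, -0.8660, 2.0000)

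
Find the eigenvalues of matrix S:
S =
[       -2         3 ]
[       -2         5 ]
λ = -1, 4

Solve det(S - λI) = 0. For a 2×2 matrix the characteristic equation is λ² - (trace)λ + det = 0.
trace(S) = a + d = -2 + 5 = 3.
det(S) = a*d - b*c = (-2)*(5) - (3)*(-2) = -10 + 6 = -4.
Characteristic equation: λ² - (3)λ + (-4) = 0.
Discriminant = (3)² - 4*(-4) = 9 + 16 = 25.
λ = (3 ± √25) / 2 = (3 ± 5) / 2 = -1, 4.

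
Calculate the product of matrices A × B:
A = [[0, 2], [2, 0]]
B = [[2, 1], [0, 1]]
[[0, 2], [4, 2]]

Matrix multiplication:
C[0][0] = 0×2 + 2×0 = 0
C[0][1] = 0×1 + 2×1 = 2
C[1][0] = 2×2 + 0×0 = 4
C[1][1] = 2×1 + 0×1 = 2
Result: [[0, 2], [4, 2]]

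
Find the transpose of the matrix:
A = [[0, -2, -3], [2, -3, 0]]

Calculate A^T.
[[0, 2], [-2, -3], [-3, 0]]

The transpose sends entry (i,j) to (j,i); rows become columns.
Row 0 of A: [0, -2, -3] -> column 0 of A^T.
Row 1 of A: [2, -3, 0] -> column 1 of A^T.
A^T = [[0, 2], [-2, -3], [-3, 0]]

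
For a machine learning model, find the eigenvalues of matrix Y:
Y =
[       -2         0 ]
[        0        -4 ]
λ = -4, -2

Solve det(Y - λI) = 0. For a 2×2 matrix the characteristic equation is λ² - (trace)λ + det = 0.
trace(Y) = a + d = -2 - 4 = -6.
det(Y) = a*d - b*c = (-2)*(-4) - (0)*(0) = 8 - 0 = 8.
Characteristic equation: λ² - (-6)λ + (8) = 0.
Discriminant = (-6)² - 4*(8) = 36 - 32 = 4.
λ = (-6 ± √4) / 2 = (-6 ± 2) / 2 = -4, -2.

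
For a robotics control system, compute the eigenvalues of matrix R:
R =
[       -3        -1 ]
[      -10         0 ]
λ = -5, 2

Solve det(R - λI) = 0. For a 2×2 matrix the characteristic equation is λ² - (trace)λ + det = 0.
trace(R) = a + d = -3 + 0 = -3.
det(R) = a*d - b*c = (-3)*(0) - (-1)*(-10) = 0 - 10 = -10.
Characteristic equation: λ² - (-3)λ + (-10) = 0.
Discriminant = (-3)² - 4*(-10) = 9 + 40 = 49.
λ = (-3 ± √49) / 2 = (-3 ± 7) / 2 = -5, 2.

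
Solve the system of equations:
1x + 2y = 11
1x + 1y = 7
x = 3, y = 4

Use elimination (row reduction):
Equation 1: 1x + 2y = 11.
Equation 2: 1x + 1y = 7.
Multiply Eq1 by 1 and Eq2 by 1: 1x + 2y = 11;  1x + 1y = 7.
Subtract: (-1)y = -4, so y = 4.
Back-substitute into Eq1: 1x + 2*(4) = 11, so x = 3.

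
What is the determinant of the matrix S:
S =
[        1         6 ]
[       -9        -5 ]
det(S) = 49

For a 2×2 matrix [[a, b], [c, d]], det = a*d - b*c.
det(S) = (1)*(-5) - (6)*(-9) = -5 + 54 = 49.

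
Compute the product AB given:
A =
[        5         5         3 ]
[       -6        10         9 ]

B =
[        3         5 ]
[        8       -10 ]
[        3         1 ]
AB =
[       64       -22 ]
[       89      -121 ]

Matrix multiplication: (AB)[i][j] = sum over k of A[i][k] * B[k][j].
  (AB)[0][0] = (5)*(3) + (5)*(8) + (3)*(3) = 64
  (AB)[0][1] = (5)*(5) + (5)*(-10) + (3)*(1) = -22
  (AB)[1][0] = (-6)*(3) + (10)*(8) + (9)*(3) = 89
  (AB)[1][1] = (-6)*(5) + (10)*(-10) + (9)*(1) = -121
AB =
[       64       -22 ]
[       89      -121 ]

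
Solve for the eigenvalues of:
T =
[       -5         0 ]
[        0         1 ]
λ = -5, 1

Solve det(T - λI) = 0. For a 2×2 matrix the characteristic equation is λ² - (trace)λ + det = 0.
trace(T) = a + d = -5 + 1 = -4.
det(T) = a*d - b*c = (-5)*(1) - (0)*(0) = -5 - 0 = -5.
Characteristic equation: λ² - (-4)λ + (-5) = 0.
Discriminant = (-4)² - 4*(-5) = 16 + 20 = 36.
λ = (-4 ± √36) / 2 = (-4 ± 6) / 2 = -5, 1.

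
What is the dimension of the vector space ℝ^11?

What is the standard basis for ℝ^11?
Dimension = 11; standard basis = {e_1, e_2, e_3, …, e_11}

ℝ^11 is the space of 11-tuples of real numbers; its dimension is 11.
The standard basis consists of 11 vectors: e_1, e_2, e_3, …, e_11, where e_i is the vector with 1 in position i and 0 elsewhere.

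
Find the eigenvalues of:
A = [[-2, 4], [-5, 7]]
λ = 2, 3

Solve det(A - λI) = 0. For a 2×2 matrix this is λ² - (trace)λ + det = 0.
trace(A) = -2 + 7 = 5.
det(A) = (-2)*(7) - (4)*(-5) = -14 + 20 = 6.
Characteristic equation: λ² - (5)λ + (6) = 0.
Discriminant: (5)² - 4*(6) = 25 - 24 = 1.
Roots: λ = (5 ± √1) / 2 = 2, 3.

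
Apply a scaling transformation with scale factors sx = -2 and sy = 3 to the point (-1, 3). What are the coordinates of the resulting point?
(2, 9)

Scaling matrix:
[[-2, 0], [0, 3]]
Result: (-1 × -2, 3 × 3) = (2, 9)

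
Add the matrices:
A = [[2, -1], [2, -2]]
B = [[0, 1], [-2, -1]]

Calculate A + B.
[[2, 0], [0, -3]]

Add corresponding elements:
(2)+(0)=2
(-1)+(1)=0
(2)+(-2)=0
(-2)+(-1)=-3
A + B = [[2, 0], [0, -3]]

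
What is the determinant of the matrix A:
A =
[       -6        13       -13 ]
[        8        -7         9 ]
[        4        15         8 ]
det(A) = -1142

Expand along row 0 (cofactor expansion): det(A) = a*(e*i - f*h) - b*(d*i - f*g) + c*(d*h - e*g), where the 3×3 is [[a, b, c], [d, e, f], [g, h, i]].
Minor M_00 = (-7)*(8) - (9)*(15) = -56 - 135 = -191.
Minor M_01 = (8)*(8) - (9)*(4) = 64 - 36 = 28.
Minor M_02 = (8)*(15) - (-7)*(4) = 120 + 28 = 148.
det(A) = (-6)*(-191) - (13)*(28) + (-13)*(148) = 1146 - 364 - 1924 = -1142.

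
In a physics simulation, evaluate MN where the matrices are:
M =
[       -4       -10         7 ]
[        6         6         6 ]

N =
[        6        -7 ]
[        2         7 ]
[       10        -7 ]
MN =
[       26       -91 ]
[      108       -42 ]

Matrix multiplication: (MN)[i][j] = sum over k of M[i][k] * N[k][j].
  (MN)[0][0] = (-4)*(6) + (-10)*(2) + (7)*(10) = 26
  (MN)[0][1] = (-4)*(-7) + (-10)*(7) + (7)*(-7) = -91
  (MN)[1][0] = (6)*(6) + (6)*(2) + (6)*(10) = 108
  (MN)[1][1] = (6)*(-7) + (6)*(7) + (6)*(-7) = -42
MN =
[       26       -91 ]
[      108       -42 ]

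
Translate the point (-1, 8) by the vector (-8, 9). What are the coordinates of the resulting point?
(-9, 17)

Translation by (-8, 9):
x' = -1 + -8 = -9
y' = 8 + 9 = 17
Homogeneous matrix: [[1, 0, -8], [0, 1, 9], [0, 0, 1]]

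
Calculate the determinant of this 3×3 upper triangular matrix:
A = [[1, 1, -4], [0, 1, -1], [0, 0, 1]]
1

The determinant of a triangular matrix is the product of its diagonal entries (the off-diagonal entries above the diagonal do not affect it).
det(A) = (1) * (1) * (1) = 1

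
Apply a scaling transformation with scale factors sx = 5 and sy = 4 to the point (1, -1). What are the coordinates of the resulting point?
(5, -4)

Scaling matrix:
[[5, 0], [0, 4]]
Result: (1 × 5, -1 × 4) = (5, -4)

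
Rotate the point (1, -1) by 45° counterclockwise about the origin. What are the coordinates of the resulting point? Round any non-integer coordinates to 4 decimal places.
(1.4142, 0.0000)

Rotation matrix R(θ) = [[cos θ, -sin θ], [sin θ, cos θ]]; for θ = 45°:
R = [[√2/2, -√2/2], [√2/2, √2/2]]
Result: R × [1, -1]ᵀ = [√2/2·1 + (-√2/2)·-1, √2/2·1 + (√2/2)·-1]ᵀ = (1.4142, 0.0000)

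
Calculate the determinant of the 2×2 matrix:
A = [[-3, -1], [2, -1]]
5

For A = [[a, b], [c, d]], det(A) = a*d - b*c.
det(A) = (-3)*(-1) - (-1)*(2) = 3 - -2 = 5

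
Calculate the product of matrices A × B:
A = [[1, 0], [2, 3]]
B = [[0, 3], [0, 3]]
[[0, 3], [0, 15]]

Matrix multiplication:
C[0][0] = 1×0 + 0×0 = 0
C[0][1] = 1×3 + 0×3 = 3
C[1][0] = 2×0 + 3×0 = 0
C[1][1] = 2×3 + 3×3 = 15
Result: [[0, 3], [0, 15]]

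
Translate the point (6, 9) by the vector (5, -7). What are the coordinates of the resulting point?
(11, 2)

Translation by (5, -7):
x' = 6 + 5 = 11
y' = 9 + -7 = 2
Homogeneous matrix: [[1, 0, 5], [0, 1, -7], [0, 0, 1]]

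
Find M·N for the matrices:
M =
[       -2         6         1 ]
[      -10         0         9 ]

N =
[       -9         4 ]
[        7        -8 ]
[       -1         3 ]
MN =
[       59       -53 ]
[       81       -13 ]

Matrix multiplication: (MN)[i][j] = sum over k of M[i][k] * N[k][j].
  (MN)[0][0] = (-2)*(-9) + (6)*(7) + (1)*(-1) = 59
  (MN)[0][1] = (-2)*(4) + (6)*(-8) + (1)*(3) = -53
  (MN)[1][0] = (-10)*(-9) + (0)*(7) + (9)*(-1) = 81
  (MN)[1][1] = (-10)*(4) + (0)*(-8) + (9)*(3) = -13
MN =
[       59       -53 ]
[       81       -13 ]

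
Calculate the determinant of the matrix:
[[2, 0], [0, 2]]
4

For a 2×2 matrix [[a, b], [c, d]], det = ad - bc
det = (2)(2) - (0)(0) = 4 - 0 = 4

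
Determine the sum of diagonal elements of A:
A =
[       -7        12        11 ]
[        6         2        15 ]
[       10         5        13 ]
tr(A) = -7 + 2 + 13 = 8

The trace of a square matrix is the sum of its diagonal entries.
Diagonal entries of A: A[0][0] = -7, A[1][1] = 2, A[2][2] = 13.
tr(A) = -7 + 2 + 13 = 8.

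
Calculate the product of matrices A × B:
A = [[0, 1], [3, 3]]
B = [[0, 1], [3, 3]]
[[3, 3], [9, 12]]

Matrix multiplication:
C[0][0] = 0×0 + 1×3 = 3
C[0][1] = 0×1 + 1×3 = 3
C[1][0] = 3×0 + 3×3 = 9
C[1][1] = 3×1 + 3×3 = 12
Result: [[3, 3], [9, 12]]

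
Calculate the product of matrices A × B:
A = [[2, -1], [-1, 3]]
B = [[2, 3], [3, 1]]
[[1, 5], [7, 0]]

Matrix multiplication:
C[0][0] = 2×2 + -1×3 = 1
C[0][1] = 2×3 + -1×1 = 5
C[1][0] = -1×2 + 3×3 = 7
C[1][1] = -1×3 + 3×1 = 0
Result: [[1, 5], [7, 0]]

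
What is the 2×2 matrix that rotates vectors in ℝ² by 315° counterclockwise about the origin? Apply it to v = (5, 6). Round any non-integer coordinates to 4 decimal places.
R = [[√2/2, √2/2], [-√2/2, √2/2]]; R·v = (7.7782, 0.7071)

A counterclockwise rotation by angle θ in ℝ² has matrix R(θ) = [[cos θ, -sin θ], [sin θ, cos θ]].
For θ = 315°: cos θ = √2/2, sin θ = -√2/2.
R(315°) = [[√2/2, √2/2], [-√2/2, √2/2]].
R·v = [√2/2·5 + (√2/2)·6, -√2/2·5 + √2/2·6] = (7.7782, 0.7071).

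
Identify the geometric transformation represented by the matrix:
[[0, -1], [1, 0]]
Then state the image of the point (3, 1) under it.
rotation by 90° counterclockwise; image of (3, 1) is (-1, 3)

This matches the form [[cos θ, -sin θ], [sin θ, cos θ]] of a rotation matrix; reading off cos θ and sin θ gives the angle.
The matrix [[0, -1], [1, 0]] represents: rotation by 90° counterclockwise.
Applying it to (3, 1): [0·3 + -1·1, 1·3 + 0·1] = (-1, 3).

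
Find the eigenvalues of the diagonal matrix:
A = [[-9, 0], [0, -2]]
λ₁ = -9, λ₂ = -2

The characteristic polynomial of A is det(A - λI) = (-9 - λ)(-2 - λ) = 0.
The roots are λ = -9 and λ = -2, so the eigenvalues are the diagonal entries.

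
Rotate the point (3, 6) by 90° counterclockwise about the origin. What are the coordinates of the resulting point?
(-6, 3)

Rotation matrix R(θ) = [[cos θ, -sin θ], [sin θ, cos θ]]; for θ = 90°:
R = [[0, -1], [1, 0]]
Result: R × [3, 6]ᵀ = [0·3 + (-1)·6, 1·3 + (0)·6]ᵀ = (-6, 3)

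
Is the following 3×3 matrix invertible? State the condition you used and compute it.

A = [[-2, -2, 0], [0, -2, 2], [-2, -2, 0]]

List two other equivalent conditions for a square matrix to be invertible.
No, not invertible; det(A) = 0 (two rows are equal, so the rows are linearly dependent). Equivalent conditions (failing for this A): rank(A) < 3; Ax = 0 has non-trivial solutions; 0 is an eigenvalue; the columns are linearly dependent.

To check invertibility, compute det(A).
In this matrix, row 0 and the last row are identical, so one row is a scalar multiple of another and the rows are linearly dependent.
A matrix with linearly dependent rows has det = 0 and is not invertible.
Equivalent failed conditions:
- rank(A) < 3.
- Ax = 0 has non-trivial solutions.
- 0 is an eigenvalue.
- The columns are linearly dependent.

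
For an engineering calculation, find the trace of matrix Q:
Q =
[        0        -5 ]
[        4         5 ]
tr(Q) = 0 + 5 = 5

The trace of a square matrix is the sum of its diagonal entries.
Diagonal entries of Q: Q[0][0] = 0, Q[1][1] = 5.
tr(Q) = 0 + 5 = 5.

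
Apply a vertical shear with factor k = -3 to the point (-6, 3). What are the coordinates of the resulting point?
(-6, 21)

Shear matrix for vertical shear with factor k = -3:
[[1, 0], [-3, 1]]
Result: (-6, 3) → (-6, 21)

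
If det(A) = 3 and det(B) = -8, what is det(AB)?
-24

Use the multiplicative property of determinants: det(AB) = det(A)*det(B).
det(AB) = (3)*(-8) = -24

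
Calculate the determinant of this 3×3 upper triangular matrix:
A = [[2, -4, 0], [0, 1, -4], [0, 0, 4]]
8

The determinant of a triangular matrix is the product of its diagonal entries (the off-diagonal entries above the diagonal do not affect it).
det(A) = (2) * (1) * (4) = 8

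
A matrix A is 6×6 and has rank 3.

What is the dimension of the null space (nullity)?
3

The rank-nullity theorem for an m×n matrix states:
rank(A) + nullity(A) = n (the number of columns).
Here n = 6 and rank(A) = 3, so nullity(A) = 6 - 3 = 3.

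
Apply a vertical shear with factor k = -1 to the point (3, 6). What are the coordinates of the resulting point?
(3, 3)

Shear matrix for vertical shear with factor k = -1:
[[1, 0], [-1, 1]]
Result: (3, 6) → (3, 3)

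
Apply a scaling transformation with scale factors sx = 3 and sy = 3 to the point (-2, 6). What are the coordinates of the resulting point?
(-6, 18)

Scaling matrix:
[[3, 0], [0, 3]]
Result: (-2 × 3, 6 × 3) = (-6, 18)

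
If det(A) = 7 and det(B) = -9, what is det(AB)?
-63

Use the multiplicative property of determinants: det(AB) = det(A)*det(B).
det(AB) = (7)*(-9) = -63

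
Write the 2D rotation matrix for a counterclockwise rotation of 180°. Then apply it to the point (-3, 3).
R = [[-1, 0], [0, -1]]; R·(-3, 3) = (3, -3)

Rotation matrix formula: R(θ) = [[cos θ, -sin θ], [sin θ, cos θ]]
For θ = 180°:
cos(180°) = -1
sin(180°) = 0
R = [[-1, 0], [0, -1]]
Apply to (-3, 3): [-1·-3 + (0)·3, 0·-3 + -1·3] = (3, -3)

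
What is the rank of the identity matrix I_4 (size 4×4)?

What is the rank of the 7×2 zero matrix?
rank(I_4) = 4, rank(0) = 0

The identity I_4 has 4 columns that are the standard basis vectors e_1, …, e_4. These are linearly independent, so all 4 columns are pivots and rank(I_4) = 4.
The 7×2 zero matrix has every entry zero, so every row is the zero row and there are no pivots; rank(0) = 0.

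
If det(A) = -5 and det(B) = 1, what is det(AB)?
-5

Use the multiplicative property of determinants: det(AB) = det(A)*det(B).
det(AB) = (-5)*(1) = -5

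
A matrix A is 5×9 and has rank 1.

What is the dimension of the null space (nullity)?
8

The rank-nullity theorem for an m×n matrix states:
rank(A) + nullity(A) = n (the number of columns).
Here n = 9 and rank(A) = 1, so nullity(A) = 9 - 1 = 8.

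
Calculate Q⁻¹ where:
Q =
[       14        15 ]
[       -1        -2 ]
det(Q) = -13
Q⁻¹ =
[     2/13     15/13 ]
[    -1/13    -14/13 ]

For a 2×2 matrix Q = [[a, b], [c, d]] with det(Q) ≠ 0, Q⁻¹ = (1/det(Q)) * [[d, -b], [-c, a]].
det(Q) = (14)*(-2) - (15)*(-1) = -28 + 15 = -13.
Q⁻¹ = (1/-13) * [[-2, -15], [1, 14]].
Dividing each entry by -13 and reducing:
Q⁻¹ =
[     2/13     15/13 ]
[    -1/13    -14/13 ]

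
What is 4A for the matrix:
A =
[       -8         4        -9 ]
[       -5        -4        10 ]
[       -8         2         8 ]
4A =
[      -32        16       -36 ]
[      -20       -16        40 ]
[      -32         8        32 ]

Scalar multiplication is elementwise: (4A)[i][j] = 4 * A[i][j].
  (4A)[0][0] = 4 * (-8) = -32
  (4A)[0][1] = 4 * (4) = 16
  (4A)[0][2] = 4 * (-9) = -36
  (4A)[1][0] = 4 * (-5) = -20
  (4A)[1][1] = 4 * (-4) = -16
  (4A)[1][2] = 4 * (10) = 40
  (4A)[2][0] = 4 * (-8) = -32
  (4A)[2][1] = 4 * (2) = 8
  (4A)[2][2] = 4 * (8) = 32
4A =
[      -32        16       -36 ]
[      -20       -16        40 ]
[      -32         8        32 ]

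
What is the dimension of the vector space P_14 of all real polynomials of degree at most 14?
Dimension = 15

A polynomial of degree at most 14 can be written as a₀ + a₁x + a₂x² + … + a_14x^14, with 15 free coefficients a₀, …, a_14.
The set {1, x, x², …, x^14} is a basis: it spans P_14 (every such polynomial is a linear combination of these) and is linearly independent (a polynomial is zero iff all its coefficients are zero).
Therefore dim(P_14) = 14 + 1 = 15.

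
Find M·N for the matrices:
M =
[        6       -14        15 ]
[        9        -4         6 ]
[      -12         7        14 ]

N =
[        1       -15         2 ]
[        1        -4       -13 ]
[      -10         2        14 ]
MN =
[     -158        -4       404 ]
[      -55      -107       154 ]
[     -145       180        81 ]

Matrix multiplication: (MN)[i][j] = sum over k of M[i][k] * N[k][j].
  (MN)[0][0] = (6)*(1) + (-14)*(1) + (15)*(-10) = -158
  (MN)[0][1] = (6)*(-15) + (-14)*(-4) + (15)*(2) = -4
  (MN)[0][2] = (6)*(2) + (-14)*(-13) + (15)*(14) = 404
  (MN)[1][0] = (9)*(1) + (-4)*(1) + (6)*(-10) = -55
  (MN)[1][1] = (9)*(-15) + (-4)*(-4) + (6)*(2) = -107
  (MN)[1][2] = (9)*(2) + (-4)*(-13) + (6)*(14) = 154
  (MN)[2][0] = (-12)*(1) + (7)*(1) + (14)*(-10) = -145
  (MN)[2][1] = (-12)*(-15) + (7)*(-4) + (14)*(2) = 180
  (MN)[2][2] = (-12)*(2) + (7)*(-13) + (14)*(14) = 81
MN =
[     -158        -4       404 ]
[      -55      -107       154 ]
[     -145       180        81 ]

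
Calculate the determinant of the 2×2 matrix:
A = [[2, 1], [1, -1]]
-3

For A = [[a, b], [c, d]], det(A) = a*d - b*c.
det(A) = (2)*(-1) - (1)*(1) = -2 - 1 = -3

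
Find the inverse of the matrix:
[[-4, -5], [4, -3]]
[[-3/32, 5/32], [-1/8, -1/8]]

For [[a,b],[c,d]], inverse = (1/det)·[[d,-b],[-c,a]]
det = -4·-3 - -5·4 = 32
Inverse = (1/32)·[[-3, 5], [-4, -4]]
        = [[-3/32, 5/32], [-1/8, -1/8]]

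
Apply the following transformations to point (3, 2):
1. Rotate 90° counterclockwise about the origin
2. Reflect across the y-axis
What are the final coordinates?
(2, 3)

Step 1: Rotate 90° → (-2, 3)
Step 2: Reflect across the y-axis → (2, 3)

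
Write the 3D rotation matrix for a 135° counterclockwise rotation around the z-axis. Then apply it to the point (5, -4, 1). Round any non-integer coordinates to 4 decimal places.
R = [[-√2/2, -√2/2, 0], [√2/2, -√2/2, 0], [0, 0, 1]]; R·(5, -4, 1) = (-0.7071, 6.3640, 1.0000)

Rotation matrix for 135° around z-axis:
cos(135°) = -√2/2, sin(135°) = √2/2
R = [[-√2/2, -√2/2, 0], [√2/2, -√2/2, 0], [0, 0, 1]]
Apply to (5, -4, 1): R·[5, -4, 1]ᵀ = (-0.7071, 6.3640, 1.0000)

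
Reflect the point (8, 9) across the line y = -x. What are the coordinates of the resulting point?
(-9, -8)

Reflection across line y = -x: (8, 9) → (-9, -8)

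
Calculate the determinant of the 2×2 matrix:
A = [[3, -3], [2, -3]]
-3

For A = [[a, b], [c, d]], det(A) = a*d - b*c.
det(A) = (3)*(-3) - (-3)*(2) = -9 - -6 = -3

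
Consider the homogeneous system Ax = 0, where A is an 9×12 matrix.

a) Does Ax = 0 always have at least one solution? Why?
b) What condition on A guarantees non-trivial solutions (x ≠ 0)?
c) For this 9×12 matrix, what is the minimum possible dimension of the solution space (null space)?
a) Yes, x = 0 is always a solution. b) When A has linearly dependent columns (rank < n). c) Minimum nullity = 3.

a) x = 0 satisfies A·0 = 0, so the zero vector is always a solution.
b) Non-trivial solutions exist iff the columns of A are linearly dependent, equivalently rank(A) < n (the number of columns).
c) By rank-nullity, rank(A) + nullity(A) = n = 12. Since A has only 9 rows, rank(A) ≤ 9, so nullity(A) ≥ 12 - 9 = 3.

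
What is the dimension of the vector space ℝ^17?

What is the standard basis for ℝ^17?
Dimension = 17; standard basis = {e_1, e_2, e_3, …, e_17}

ℝ^17 is the space of 17-tuples of real numbers; its dimension is 17.
The standard basis consists of 17 vectors: e_1, e_2, e_3, …, e_17, where e_i is the vector with 1 in position i and 0 elsewhere.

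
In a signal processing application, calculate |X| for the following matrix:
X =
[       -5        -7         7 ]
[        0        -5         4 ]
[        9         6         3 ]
det(X) = 258

Expand along row 0 (cofactor expansion): det(X) = a*(e*i - f*h) - b*(d*i - f*g) + c*(d*h - e*g), where the 3×3 is [[a, b, c], [d, e, f], [g, h, i]].
Minor M_00 = (-5)*(3) - (4)*(6) = -15 - 24 = -39.
Minor M_01 = (0)*(3) - (4)*(9) = 0 - 36 = -36.
Minor M_02 = (0)*(6) - (-5)*(9) = 0 + 45 = 45.
det(X) = (-5)*(-39) - (-7)*(-36) + (7)*(45) = 195 - 252 + 315 = 258.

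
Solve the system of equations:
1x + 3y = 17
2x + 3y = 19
x = 2, y = 5

Use elimination (row reduction):
Equation 1: 1x + 3y = 17.
Equation 2: 2x + 3y = 19.
Multiply Eq1 by 2 and Eq2 by 1: 2x + 6y = 34;  2x + 3y = 19.
Subtract: (-3)y = -15, so y = 5.
Back-substitute into Eq1: 1x + 3*(5) = 17, so x = 2.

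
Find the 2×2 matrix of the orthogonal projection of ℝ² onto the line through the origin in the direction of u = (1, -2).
[[1/5, -2/5], [-2/5, 4/5]]

The orthogonal projection onto the line spanned by a nonzero vector u = (a, b) has matrix P = (u uᵀ) / (uᵀ u) = (1/(a² + b²)) · [[a², ab], [ab, b²]].
Here u = (1, -2), so a² + b² = 1 + 4 = 5.
P = (1/5) · [[1, -2], [-2, 4]] = [[1/5, -2/5], [-2/5, 4/5]].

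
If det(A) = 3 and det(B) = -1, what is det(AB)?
-3

Use the multiplicative property of determinants: det(AB) = det(A)*det(B).
det(AB) = (3)*(-1) = -3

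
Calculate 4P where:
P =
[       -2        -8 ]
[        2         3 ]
4P =
[       -8       -32 ]
[        8        12 ]

Scalar multiplication is elementwise: (4P)[i][j] = 4 * P[i][j].
  (4P)[0][0] = 4 * (-2) = -8
  (4P)[0][1] = 4 * (-8) = -32
  (4P)[1][0] = 4 * (2) = 8
  (4P)[1][1] = 4 * (3) = 12
4P =
[       -8       -32 ]
[        8        12 ]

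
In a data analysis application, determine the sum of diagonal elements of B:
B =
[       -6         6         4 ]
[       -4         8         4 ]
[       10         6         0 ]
tr(B) = -6 + 8 + 0 = 2

The trace of a square matrix is the sum of its diagonal entries.
Diagonal entries of B: B[0][0] = -6, B[1][1] = 8, B[2][2] = 0.
tr(B) = -6 + 8 + 0 = 2.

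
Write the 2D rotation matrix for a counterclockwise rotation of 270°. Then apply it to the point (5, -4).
R = [[0, 1], [-1, 0]]; R·(5, -4) = (-4, -5)

Rotation matrix formula: R(θ) = [[cos θ, -sin θ], [sin θ, cos θ]]
For θ = 270°:
cos(270°) = 0
sin(270°) = -1
R = [[0, 1], [-1, 0]]
Apply to (5, -4): [0·5 + (1)·-4, -1·5 + 0·-4] = (-4, -5)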